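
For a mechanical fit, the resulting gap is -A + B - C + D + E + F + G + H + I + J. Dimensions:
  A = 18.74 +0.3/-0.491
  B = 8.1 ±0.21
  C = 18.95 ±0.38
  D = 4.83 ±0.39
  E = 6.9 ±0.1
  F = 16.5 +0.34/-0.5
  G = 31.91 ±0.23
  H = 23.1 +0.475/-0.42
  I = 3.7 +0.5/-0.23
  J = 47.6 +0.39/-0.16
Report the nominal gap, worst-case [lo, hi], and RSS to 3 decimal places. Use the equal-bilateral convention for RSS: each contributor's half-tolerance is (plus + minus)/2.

Stack each dimension's contribution:
  -A: nom -18.740 → Σnom=-18.740; wc +0.491/-0.300 → slack +0.491/-0.300; half-tol=0.395, Σhalf²=0.156420
  +B: nom +8.100 → Σnom=-10.640; wc +0.210/-0.210 → slack +0.701/-0.510; half-tol=0.210, Σhalf²=0.200520
  -C: nom -18.950 → Σnom=-29.590; wc +0.380/-0.380 → slack +1.081/-0.890; half-tol=0.380, Σhalf²=0.344920
  +D: nom +4.830 → Σnom=-24.760; wc +0.390/-0.390 → slack +1.471/-1.280; half-tol=0.390, Σhalf²=0.497020
  +E: nom +6.900 → Σnom=-17.860; wc +0.100/-0.100 → slack +1.571/-1.380; half-tol=0.100, Σhalf²=0.507020
  +F: nom +16.500 → Σnom=-1.360; wc +0.340/-0.500 → slack +1.911/-1.880; half-tol=0.420, Σhalf²=0.683420
  +G: nom +31.910 → Σnom=30.550; wc +0.230/-0.230 → slack +2.141/-2.110; half-tol=0.230, Σhalf²=0.736320
  +H: nom +23.100 → Σnom=53.650; wc +0.475/-0.420 → slack +2.616/-2.530; half-tol=0.448, Σhalf²=0.936576
  +I: nom +3.700 → Σnom=57.350; wc +0.500/-0.230 → slack +3.116/-2.760; half-tol=0.365, Σhalf²=1.069801
  +J: nom +47.600 → Σnom=104.950; wc +0.390/-0.160 → slack +3.506/-2.920; half-tol=0.275, Σhalf²=1.145426
Nominal = 104.950. Worst-case = [104.950 - 2.920, 104.950 + 3.506] = [102.030, 108.456]. RSS = √1.145426 = 1.070.

nominal=104.950 wc=[102.030,108.456] rss=1.070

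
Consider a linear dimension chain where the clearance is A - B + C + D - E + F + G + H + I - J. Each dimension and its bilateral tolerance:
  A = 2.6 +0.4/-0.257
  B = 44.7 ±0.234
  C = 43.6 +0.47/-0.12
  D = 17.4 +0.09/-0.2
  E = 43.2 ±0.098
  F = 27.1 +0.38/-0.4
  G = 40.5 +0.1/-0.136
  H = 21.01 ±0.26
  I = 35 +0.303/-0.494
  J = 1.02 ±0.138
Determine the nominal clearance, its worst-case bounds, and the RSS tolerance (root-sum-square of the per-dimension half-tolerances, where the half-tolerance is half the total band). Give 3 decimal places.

nominal=98.290 wc=[95.953,100.763] rss=0.832

Stack each dimension's contribution:
  +A: nom +2.600 → Σnom=2.600; wc +0.400/-0.257 → slack +0.400/-0.257; half-tol=0.329, Σhalf²=0.107912
  -B: nom -44.700 → Σnom=-42.100; wc +0.234/-0.234 → slack +0.634/-0.491; half-tol=0.234, Σhalf²=0.162668
  +C: nom +43.600 → Σnom=1.500; wc +0.470/-0.120 → slack +1.104/-0.611; half-tol=0.295, Σhalf²=0.249693
  +D: nom +17.400 → Σnom=18.900; wc +0.090/-0.200 → slack +1.194/-0.811; half-tol=0.145, Σhalf²=0.270718
  -E: nom -43.200 → Σnom=-24.300; wc +0.098/-0.098 → slack +1.292/-0.909; half-tol=0.098, Σhalf²=0.280322
  +F: nom +27.100 → Σnom=2.800; wc +0.380/-0.400 → slack +1.672/-1.309; half-tol=0.390, Σhalf²=0.432422
  +G: nom +40.500 → Σnom=43.300; wc +0.100/-0.136 → slack +1.772/-1.445; half-tol=0.118, Σhalf²=0.446346
  +H: nom +21.010 → Σnom=64.310; wc +0.260/-0.260 → slack +2.032/-1.705; half-tol=0.260, Σhalf²=0.513946
  +I: nom +35.000 → Σnom=99.310; wc +0.303/-0.494 → slack +2.335/-2.199; half-tol=0.398, Σhalf²=0.672748
  -J: nom -1.020 → Σnom=98.290; wc +0.138/-0.138 → slack +2.473/-2.337; half-tol=0.138, Σhalf²=0.691792
Nominal = 98.290. Worst-case = [98.290 - 2.337, 98.290 + 2.473] = [95.953, 100.763]. RSS = √0.691792 = 0.832.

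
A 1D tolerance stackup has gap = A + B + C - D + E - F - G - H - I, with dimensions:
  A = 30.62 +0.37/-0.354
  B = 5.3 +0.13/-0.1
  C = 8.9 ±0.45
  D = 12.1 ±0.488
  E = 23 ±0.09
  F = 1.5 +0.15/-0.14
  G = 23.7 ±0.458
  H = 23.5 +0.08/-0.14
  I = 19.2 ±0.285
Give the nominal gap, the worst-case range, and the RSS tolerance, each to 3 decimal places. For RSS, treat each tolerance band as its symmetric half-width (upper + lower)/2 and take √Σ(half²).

nominal=-12.180 wc=[-14.635,-9.629] rss=0.958

Stack each dimension's contribution:
  +A: nom +30.620 → Σnom=30.620; wc +0.370/-0.354 → slack +0.370/-0.354; half-tol=0.362, Σhalf²=0.131044
  +B: nom +5.300 → Σnom=35.920; wc +0.130/-0.100 → slack +0.500/-0.454; half-tol=0.115, Σhalf²=0.144269
  +C: nom +8.900 → Σnom=44.820; wc +0.450/-0.450 → slack +0.950/-0.904; half-tol=0.450, Σhalf²=0.346769
  -D: nom -12.100 → Σnom=32.720; wc +0.488/-0.488 → slack +1.438/-1.392; half-tol=0.488, Σhalf²=0.584913
  +E: nom +23.000 → Σnom=55.720; wc +0.090/-0.090 → slack +1.528/-1.482; half-tol=0.090, Σhalf²=0.593013
  -F: nom -1.500 → Σnom=54.220; wc +0.140/-0.150 → slack +1.668/-1.632; half-tol=0.145, Σhalf²=0.614038
  -G: nom -23.700 → Σnom=30.520; wc +0.458/-0.458 → slack +2.126/-2.090; half-tol=0.458, Σhalf²=0.823802
  -H: nom -23.500 → Σnom=7.020; wc +0.140/-0.080 → slack +2.266/-2.170; half-tol=0.110, Σhalf²=0.835902
  -I: nom -19.200 → Σnom=-12.180; wc +0.285/-0.285 → slack +2.551/-2.455; half-tol=0.285, Σhalf²=0.917127
Nominal = -12.180. Worst-case = [-12.180 - 2.455, -12.180 + 2.551] = [-14.635, -9.629]. RSS = √0.917127 = 0.958.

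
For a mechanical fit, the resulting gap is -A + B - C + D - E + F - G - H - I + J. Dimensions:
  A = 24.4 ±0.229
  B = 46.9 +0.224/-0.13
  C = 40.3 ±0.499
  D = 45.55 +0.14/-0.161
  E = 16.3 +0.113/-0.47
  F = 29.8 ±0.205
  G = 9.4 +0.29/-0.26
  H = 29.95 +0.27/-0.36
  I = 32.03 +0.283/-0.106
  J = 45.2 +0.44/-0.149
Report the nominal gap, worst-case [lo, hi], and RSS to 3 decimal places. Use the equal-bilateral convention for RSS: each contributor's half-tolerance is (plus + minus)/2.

nominal=15.070 wc=[12.741,18.003] rss=0.884

Stack each dimension's contribution:
  -A: nom -24.400 → Σnom=-24.400; wc +0.229/-0.229 → slack +0.229/-0.229; half-tol=0.229, Σhalf²=0.052441
  +B: nom +46.900 → Σnom=22.500; wc +0.224/-0.130 → slack +0.453/-0.359; half-tol=0.177, Σhalf²=0.083770
  -C: nom -40.300 → Σnom=-17.800; wc +0.499/-0.499 → slack +0.952/-0.858; half-tol=0.499, Σhalf²=0.332771
  +D: nom +45.550 → Σnom=27.750; wc +0.140/-0.161 → slack +1.092/-1.019; half-tol=0.151, Σhalf²=0.355421
  -E: nom -16.300 → Σnom=11.450; wc +0.470/-0.113 → slack +1.562/-1.132; half-tol=0.291, Σhalf²=0.440393
  +F: nom +29.800 → Σnom=41.250; wc +0.205/-0.205 → slack +1.767/-1.337; half-tol=0.205, Σhalf²=0.482418
  -G: nom -9.400 → Σnom=31.850; wc +0.260/-0.290 → slack +2.027/-1.627; half-tol=0.275, Σhalf²=0.558043
  -H: nom -29.950 → Σnom=1.900; wc +0.360/-0.270 → slack +2.387/-1.897; half-tol=0.315, Σhalf²=0.657268
  -I: nom -32.030 → Σnom=-30.130; wc +0.106/-0.283 → slack +2.493/-2.180; half-tol=0.194, Σhalf²=0.695099
  +J: nom +45.200 → Σnom=15.070; wc +0.440/-0.149 → slack +2.933/-2.329; half-tol=0.294, Σhalf²=0.781829
Nominal = 15.070. Worst-case = [15.070 - 2.329, 15.070 + 2.933] = [12.741, 18.003]. RSS = √0.781829 = 0.884.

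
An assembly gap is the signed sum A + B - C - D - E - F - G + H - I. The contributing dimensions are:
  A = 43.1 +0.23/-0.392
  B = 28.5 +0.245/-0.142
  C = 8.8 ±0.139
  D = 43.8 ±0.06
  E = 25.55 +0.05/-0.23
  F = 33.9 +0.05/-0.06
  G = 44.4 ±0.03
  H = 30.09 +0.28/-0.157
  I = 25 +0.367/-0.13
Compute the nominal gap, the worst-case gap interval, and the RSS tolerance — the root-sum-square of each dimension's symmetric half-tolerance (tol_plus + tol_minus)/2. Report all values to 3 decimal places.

Stack each dimension's contribution:
  +A: nom +43.100 → Σnom=43.100; wc +0.230/-0.392 → slack +0.230/-0.392; half-tol=0.311, Σhalf²=0.096721
  +B: nom +28.500 → Σnom=71.600; wc +0.245/-0.142 → slack +0.475/-0.534; half-tol=0.194, Σhalf²=0.134163
  -C: nom -8.800 → Σnom=62.800; wc +0.139/-0.139 → slack +0.614/-0.673; half-tol=0.139, Σhalf²=0.153484
  -D: nom -43.800 → Σnom=19.000; wc +0.060/-0.060 → slack +0.674/-0.733; half-tol=0.060, Σhalf²=0.157084
  -E: nom -25.550 → Σnom=-6.550; wc +0.230/-0.050 → slack +0.904/-0.783; half-tol=0.140, Σhalf²=0.176684
  -F: nom -33.900 → Σnom=-40.450; wc +0.060/-0.050 → slack +0.964/-0.833; half-tol=0.055, Σhalf²=0.179709
  -G: nom -44.400 → Σnom=-84.850; wc +0.030/-0.030 → slack +0.994/-0.863; half-tol=0.030, Σhalf²=0.180609
  +H: nom +30.090 → Σnom=-54.760; wc +0.280/-0.157 → slack +1.274/-1.020; half-tol=0.219, Σhalf²=0.228352
  -I: nom -25.000 → Σnom=-79.760; wc +0.130/-0.367 → slack +1.404/-1.387; half-tol=0.248, Σhalf²=0.290104
Nominal = -79.760. Worst-case = [-79.760 - 1.387, -79.760 + 1.404] = [-81.147, -78.356]. RSS = √0.290104 = 0.539.

nominal=-79.760 wc=[-81.147,-78.356] rss=0.539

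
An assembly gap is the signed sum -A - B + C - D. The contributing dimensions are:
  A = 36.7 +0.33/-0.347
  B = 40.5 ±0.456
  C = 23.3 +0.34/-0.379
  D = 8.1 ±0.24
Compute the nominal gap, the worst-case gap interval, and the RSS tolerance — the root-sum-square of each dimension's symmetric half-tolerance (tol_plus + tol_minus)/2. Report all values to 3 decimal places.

nominal=-62.000 wc=[-63.405,-60.617] rss=0.714

Stack each dimension's contribution:
  -A: nom -36.700 → Σnom=-36.700; wc +0.347/-0.330 → slack +0.347/-0.330; half-tol=0.339, Σhalf²=0.114582
  -B: nom -40.500 → Σnom=-77.200; wc +0.456/-0.456 → slack +0.803/-0.786; half-tol=0.456, Σhalf²=0.322518
  +C: nom +23.300 → Σnom=-53.900; wc +0.340/-0.379 → slack +1.143/-1.165; half-tol=0.360, Σhalf²=0.451759
  -D: nom -8.100 → Σnom=-62.000; wc +0.240/-0.240 → slack +1.383/-1.405; half-tol=0.240, Σhalf²=0.509359
Nominal = -62.000. Worst-case = [-62.000 - 1.405, -62.000 + 1.383] = [-63.405, -60.617]. RSS = √0.509359 = 0.714.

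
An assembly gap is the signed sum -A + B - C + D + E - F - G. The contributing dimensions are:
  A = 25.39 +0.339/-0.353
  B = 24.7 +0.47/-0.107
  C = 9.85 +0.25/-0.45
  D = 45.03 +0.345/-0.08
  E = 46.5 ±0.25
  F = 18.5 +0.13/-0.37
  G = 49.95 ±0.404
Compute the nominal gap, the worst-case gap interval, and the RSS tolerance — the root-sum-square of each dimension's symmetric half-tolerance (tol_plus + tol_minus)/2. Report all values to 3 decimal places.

Stack each dimension's contribution:
  -A: nom -25.390 → Σnom=-25.390; wc +0.353/-0.339 → slack +0.353/-0.339; half-tol=0.346, Σhalf²=0.119716
  +B: nom +24.700 → Σnom=-0.690; wc +0.470/-0.107 → slack +0.823/-0.446; half-tol=0.288, Σhalf²=0.202948
  -C: nom -9.850 → Σnom=-10.540; wc +0.450/-0.250 → slack +1.273/-0.696; half-tol=0.350, Σhalf²=0.325448
  +D: nom +45.030 → Σnom=34.490; wc +0.345/-0.080 → slack +1.618/-0.776; half-tol=0.212, Σhalf²=0.370605
  +E: nom +46.500 → Σnom=80.990; wc +0.250/-0.250 → slack +1.868/-1.026; half-tol=0.250, Σhalf²=0.433105
  -F: nom -18.500 → Σnom=62.490; wc +0.370/-0.130 → slack +2.238/-1.156; half-tol=0.250, Σhalf²=0.495605
  -G: nom -49.950 → Σnom=12.540; wc +0.404/-0.404 → slack +2.642/-1.560; half-tol=0.404, Σhalf²=0.658821
Nominal = 12.540. Worst-case = [12.540 - 1.560, 12.540 + 2.642] = [10.980, 15.182]. RSS = √0.658821 = 0.812.

nominal=12.540 wc=[10.980,15.182] rss=0.812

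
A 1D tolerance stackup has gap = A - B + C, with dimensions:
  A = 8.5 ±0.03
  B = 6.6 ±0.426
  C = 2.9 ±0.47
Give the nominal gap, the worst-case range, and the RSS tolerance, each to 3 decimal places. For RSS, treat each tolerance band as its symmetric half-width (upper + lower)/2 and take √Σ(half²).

Stack each dimension's contribution:
  +A: nom +8.500 → Σnom=8.500; wc +0.030/-0.030 → slack +0.030/-0.030; half-tol=0.030, Σhalf²=0.000900
  -B: nom -6.600 → Σnom=1.900; wc +0.426/-0.426 → slack +0.456/-0.456; half-tol=0.426, Σhalf²=0.182376
  +C: nom +2.900 → Σnom=4.800; wc +0.470/-0.470 → slack +0.926/-0.926; half-tol=0.470, Σhalf²=0.403276
Nominal = 4.800. Worst-case = [4.800 - 0.926, 4.800 + 0.926] = [3.874, 5.726]. RSS = √0.403276 = 0.635.

nominal=4.800 wc=[3.874,5.726] rss=0.635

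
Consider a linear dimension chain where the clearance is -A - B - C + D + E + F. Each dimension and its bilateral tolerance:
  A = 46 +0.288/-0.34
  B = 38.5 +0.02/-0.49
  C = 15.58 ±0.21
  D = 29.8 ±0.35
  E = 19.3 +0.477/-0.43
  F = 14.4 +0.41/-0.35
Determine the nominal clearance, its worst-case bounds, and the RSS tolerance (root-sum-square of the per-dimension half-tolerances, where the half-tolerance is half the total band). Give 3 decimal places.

nominal=-36.580 wc=[-38.228,-34.303] rss=0.825

Stack each dimension's contribution:
  -A: nom -46.000 → Σnom=-46.000; wc +0.340/-0.288 → slack +0.340/-0.288; half-tol=0.314, Σhalf²=0.098596
  -B: nom -38.500 → Σnom=-84.500; wc +0.490/-0.020 → slack +0.830/-0.308; half-tol=0.255, Σhalf²=0.163621
  -C: nom -15.580 → Σnom=-100.080; wc +0.210/-0.210 → slack +1.040/-0.518; half-tol=0.210, Σhalf²=0.207721
  +D: nom +29.800 → Σnom=-70.280; wc +0.350/-0.350 → slack +1.390/-0.868; half-tol=0.350, Σhalf²=0.330221
  +E: nom +19.300 → Σnom=-50.980; wc +0.477/-0.430 → slack +1.867/-1.298; half-tol=0.454, Σhalf²=0.535883
  +F: nom +14.400 → Σnom=-36.580; wc +0.410/-0.350 → slack +2.277/-1.648; half-tol=0.380, Σhalf²=0.680283
Nominal = -36.580. Worst-case = [-36.580 - 1.648, -36.580 + 2.277] = [-38.228, -34.303]. RSS = √0.680283 = 0.825.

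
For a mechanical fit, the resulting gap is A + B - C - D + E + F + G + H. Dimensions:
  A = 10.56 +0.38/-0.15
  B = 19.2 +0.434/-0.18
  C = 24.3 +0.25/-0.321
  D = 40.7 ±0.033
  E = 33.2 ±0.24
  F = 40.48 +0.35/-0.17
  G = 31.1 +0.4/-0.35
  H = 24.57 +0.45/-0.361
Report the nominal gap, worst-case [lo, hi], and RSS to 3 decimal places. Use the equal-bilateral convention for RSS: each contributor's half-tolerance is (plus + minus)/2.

nominal=94.110 wc=[92.376,96.718] rss=0.823

Stack each dimension's contribution:
  +A: nom +10.560 → Σnom=10.560; wc +0.380/-0.150 → slack +0.380/-0.150; half-tol=0.265, Σhalf²=0.070225
  +B: nom +19.200 → Σnom=29.760; wc +0.434/-0.180 → slack +0.814/-0.330; half-tol=0.307, Σhalf²=0.164474
  -C: nom -24.300 → Σnom=5.460; wc +0.321/-0.250 → slack +1.135/-0.580; half-tol=0.285, Σhalf²=0.245984
  -D: nom -40.700 → Σnom=-35.240; wc +0.033/-0.033 → slack +1.168/-0.613; half-tol=0.033, Σhalf²=0.247073
  +E: nom +33.200 → Σnom=-2.040; wc +0.240/-0.240 → slack +1.408/-0.853; half-tol=0.240, Σhalf²=0.304673
  +F: nom +40.480 → Σnom=38.440; wc +0.350/-0.170 → slack +1.758/-1.023; half-tol=0.260, Σhalf²=0.372273
  +G: nom +31.100 → Σnom=69.540; wc +0.400/-0.350 → slack +2.158/-1.373; half-tol=0.375, Σhalf²=0.512898
  +H: nom +24.570 → Σnom=94.110; wc +0.450/-0.361 → slack +2.608/-1.734; half-tol=0.405, Σhalf²=0.677329
Nominal = 94.110. Worst-case = [94.110 - 1.734, 94.110 + 2.608] = [92.376, 96.718]. RSS = √0.677329 = 0.823.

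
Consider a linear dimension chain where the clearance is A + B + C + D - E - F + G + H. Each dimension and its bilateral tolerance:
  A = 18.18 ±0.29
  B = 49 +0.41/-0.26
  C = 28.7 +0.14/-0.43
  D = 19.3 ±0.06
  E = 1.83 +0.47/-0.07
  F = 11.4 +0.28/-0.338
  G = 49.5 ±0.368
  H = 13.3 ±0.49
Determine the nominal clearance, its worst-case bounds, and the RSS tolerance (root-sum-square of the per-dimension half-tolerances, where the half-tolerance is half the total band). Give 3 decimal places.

Stack each dimension's contribution:
  +A: nom +18.180 → Σnom=18.180; wc +0.290/-0.290 → slack +0.290/-0.290; half-tol=0.290, Σhalf²=0.084100
  +B: nom +49.000 → Σnom=67.180; wc +0.410/-0.260 → slack +0.700/-0.550; half-tol=0.335, Σhalf²=0.196325
  +C: nom +28.700 → Σnom=95.880; wc +0.140/-0.430 → slack +0.840/-0.980; half-tol=0.285, Σhalf²=0.277550
  +D: nom +19.300 → Σnom=115.180; wc +0.060/-0.060 → slack +0.900/-1.040; half-tol=0.060, Σhalf²=0.281150
  -E: nom -1.830 → Σnom=113.350; wc +0.070/-0.470 → slack +0.970/-1.510; half-tol=0.270, Σhalf²=0.354050
  -F: nom -11.400 → Σnom=101.950; wc +0.338/-0.280 → slack +1.308/-1.790; half-tol=0.309, Σhalf²=0.449531
  +G: nom +49.500 → Σnom=151.450; wc +0.368/-0.368 → slack +1.676/-2.158; half-tol=0.368, Σhalf²=0.584955
  +H: nom +13.300 → Σnom=164.750; wc +0.490/-0.490 → slack +2.166/-2.648; half-tol=0.490, Σhalf²=0.825055
Nominal = 164.750. Worst-case = [164.750 - 2.648, 164.750 + 2.166] = [162.102, 166.916]. RSS = √0.825055 = 0.908.

nominal=164.750 wc=[162.102,166.916] rss=0.908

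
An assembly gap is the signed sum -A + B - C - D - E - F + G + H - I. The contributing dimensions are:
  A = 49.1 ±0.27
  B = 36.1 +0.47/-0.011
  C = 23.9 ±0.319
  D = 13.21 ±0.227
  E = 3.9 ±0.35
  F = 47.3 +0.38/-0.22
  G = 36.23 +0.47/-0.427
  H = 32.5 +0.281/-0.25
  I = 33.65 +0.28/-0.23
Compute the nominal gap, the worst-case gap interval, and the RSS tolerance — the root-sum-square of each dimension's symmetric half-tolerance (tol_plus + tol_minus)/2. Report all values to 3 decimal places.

nominal=-66.230 wc=[-68.744,-63.393] rss=0.913

Stack each dimension's contribution:
  -A: nom -49.100 → Σnom=-49.100; wc +0.270/-0.270 → slack +0.270/-0.270; half-tol=0.270, Σhalf²=0.072900
  +B: nom +36.100 → Σnom=-13.000; wc +0.470/-0.011 → slack +0.740/-0.281; half-tol=0.240, Σhalf²=0.130740
  -C: nom -23.900 → Σnom=-36.900; wc +0.319/-0.319 → slack +1.059/-0.600; half-tol=0.319, Σhalf²=0.232501
  -D: nom -13.210 → Σnom=-50.110; wc +0.227/-0.227 → slack +1.286/-0.827; half-tol=0.227, Σhalf²=0.284030
  -E: nom -3.900 → Σnom=-54.010; wc +0.350/-0.350 → slack +1.636/-1.177; half-tol=0.350, Σhalf²=0.406530
  -F: nom -47.300 → Σnom=-101.310; wc +0.220/-0.380 → slack +1.856/-1.557; half-tol=0.300, Σhalf²=0.496530
  +G: nom +36.230 → Σnom=-65.080; wc +0.470/-0.427 → slack +2.326/-1.984; half-tol=0.449, Σhalf²=0.697682
  +H: nom +32.500 → Σnom=-32.580; wc +0.281/-0.250 → slack +2.607/-2.234; half-tol=0.266, Σhalf²=0.768173
  -I: nom -33.650 → Σnom=-66.230; wc +0.230/-0.280 → slack +2.837/-2.514; half-tol=0.255, Σhalf²=0.833198
Nominal = -66.230. Worst-case = [-66.230 - 2.514, -66.230 + 2.837] = [-68.744, -63.393]. RSS = √0.833198 = 0.913.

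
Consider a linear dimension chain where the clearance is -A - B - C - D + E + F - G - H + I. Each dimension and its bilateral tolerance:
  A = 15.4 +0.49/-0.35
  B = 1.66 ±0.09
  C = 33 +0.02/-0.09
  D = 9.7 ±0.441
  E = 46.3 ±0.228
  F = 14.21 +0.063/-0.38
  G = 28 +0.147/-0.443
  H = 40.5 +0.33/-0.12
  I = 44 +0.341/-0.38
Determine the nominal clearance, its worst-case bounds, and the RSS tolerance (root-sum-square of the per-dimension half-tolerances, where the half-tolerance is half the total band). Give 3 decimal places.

Stack each dimension's contribution:
  -A: nom -15.400 → Σnom=-15.400; wc +0.350/-0.490 → slack +0.350/-0.490; half-tol=0.420, Σhalf²=0.176400
  -B: nom -1.660 → Σnom=-17.060; wc +0.090/-0.090 → slack +0.440/-0.580; half-tol=0.090, Σhalf²=0.184500
  -C: nom -33.000 → Σnom=-50.060; wc +0.090/-0.020 → slack +0.530/-0.600; half-tol=0.055, Σhalf²=0.187525
  -D: nom -9.700 → Σnom=-59.760; wc +0.441/-0.441 → slack +0.971/-1.041; half-tol=0.441, Σhalf²=0.382006
  +E: nom +46.300 → Σnom=-13.460; wc +0.228/-0.228 → slack +1.199/-1.269; half-tol=0.228, Σhalf²=0.433990
  +F: nom +14.210 → Σnom=0.750; wc +0.063/-0.380 → slack +1.262/-1.649; half-tol=0.222, Σhalf²=0.483052
  -G: nom -28.000 → Σnom=-27.250; wc +0.443/-0.147 → slack +1.705/-1.796; half-tol=0.295, Σhalf²=0.570077
  -H: nom -40.500 → Σnom=-67.750; wc +0.120/-0.330 → slack +1.825/-2.126; half-tol=0.225, Σhalf²=0.620702
  +I: nom +44.000 → Σnom=-23.750; wc +0.341/-0.380 → slack +2.166/-2.506; half-tol=0.361, Σhalf²=0.750663
Nominal = -23.750. Worst-case = [-23.750 - 2.506, -23.750 + 2.166] = [-26.256, -21.584]. RSS = √0.750663 = 0.866.

nominal=-23.750 wc=[-26.256,-21.584] rss=0.866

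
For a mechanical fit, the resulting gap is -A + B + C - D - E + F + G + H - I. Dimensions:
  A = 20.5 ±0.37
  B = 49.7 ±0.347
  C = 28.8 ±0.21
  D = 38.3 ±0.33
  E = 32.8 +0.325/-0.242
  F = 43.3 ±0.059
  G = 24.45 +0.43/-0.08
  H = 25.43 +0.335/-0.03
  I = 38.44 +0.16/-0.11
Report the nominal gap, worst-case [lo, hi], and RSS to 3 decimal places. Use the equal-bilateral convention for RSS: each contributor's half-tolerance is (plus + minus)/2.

nominal=41.640 wc=[39.729,44.073] rss=0.781

Stack each dimension's contribution:
  -A: nom -20.500 → Σnom=-20.500; wc +0.370/-0.370 → slack +0.370/-0.370; half-tol=0.370, Σhalf²=0.136900
  +B: nom +49.700 → Σnom=29.200; wc +0.347/-0.347 → slack +0.717/-0.717; half-tol=0.347, Σhalf²=0.257309
  +C: nom +28.800 → Σnom=58.000; wc +0.210/-0.210 → slack +0.927/-0.927; half-tol=0.210, Σhalf²=0.301409
  -D: nom -38.300 → Σnom=19.700; wc +0.330/-0.330 → slack +1.257/-1.257; half-tol=0.330, Σhalf²=0.410309
  -E: nom -32.800 → Σnom=-13.100; wc +0.242/-0.325 → slack +1.499/-1.582; half-tol=0.283, Σhalf²=0.490681
  +F: nom +43.300 → Σnom=30.200; wc +0.059/-0.059 → slack +1.558/-1.641; half-tol=0.059, Σhalf²=0.494162
  +G: nom +24.450 → Σnom=54.650; wc +0.430/-0.080 → slack +1.988/-1.721; half-tol=0.255, Σhalf²=0.559187
  +H: nom +25.430 → Σnom=80.080; wc +0.335/-0.030 → slack +2.323/-1.751; half-tol=0.182, Σhalf²=0.592493
  -I: nom -38.440 → Σnom=41.640; wc +0.110/-0.160 → slack +2.433/-1.911; half-tol=0.135, Σhalf²=0.610718
Nominal = 41.640. Worst-case = [41.640 - 1.911, 41.640 + 2.433] = [39.729, 44.073]. RSS = √0.610718 = 0.781.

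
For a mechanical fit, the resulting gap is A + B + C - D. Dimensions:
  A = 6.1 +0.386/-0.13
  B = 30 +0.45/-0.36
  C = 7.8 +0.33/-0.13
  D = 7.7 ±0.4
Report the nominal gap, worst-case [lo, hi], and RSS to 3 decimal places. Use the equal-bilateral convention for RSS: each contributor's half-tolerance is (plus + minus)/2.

nominal=36.200 wc=[35.180,37.766] rss=0.666

Stack each dimension's contribution:
  +A: nom +6.100 → Σnom=6.100; wc +0.386/-0.130 → slack +0.386/-0.130; half-tol=0.258, Σhalf²=0.066564
  +B: nom +30.000 → Σnom=36.100; wc +0.450/-0.360 → slack +0.836/-0.490; half-tol=0.405, Σhalf²=0.230589
  +C: nom +7.800 → Σnom=43.900; wc +0.330/-0.130 → slack +1.166/-0.620; half-tol=0.230, Σhalf²=0.283489
  -D: nom -7.700 → Σnom=36.200; wc +0.400/-0.400 → slack +1.566/-1.020; half-tol=0.400, Σhalf²=0.443489
Nominal = 36.200. Worst-case = [36.200 - 1.020, 36.200 + 1.566] = [35.180, 37.766]. RSS = √0.443489 = 0.666.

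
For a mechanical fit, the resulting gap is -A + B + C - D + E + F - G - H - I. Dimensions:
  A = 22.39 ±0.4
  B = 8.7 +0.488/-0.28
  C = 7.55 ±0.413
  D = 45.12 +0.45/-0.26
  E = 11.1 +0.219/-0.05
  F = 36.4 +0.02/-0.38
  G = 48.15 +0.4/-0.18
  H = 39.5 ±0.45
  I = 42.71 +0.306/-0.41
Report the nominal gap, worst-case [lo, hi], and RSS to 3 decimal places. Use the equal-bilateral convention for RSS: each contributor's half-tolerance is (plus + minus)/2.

Stack each dimension's contribution:
  -A: nom -22.390 → Σnom=-22.390; wc +0.400/-0.400 → slack +0.400/-0.400; half-tol=0.400, Σhalf²=0.160000
  +B: nom +8.700 → Σnom=-13.690; wc +0.488/-0.280 → slack +0.888/-0.680; half-tol=0.384, Σhalf²=0.307456
  +C: nom +7.550 → Σnom=-6.140; wc +0.413/-0.413 → slack +1.301/-1.093; half-tol=0.413, Σhalf²=0.478025
  -D: nom -45.120 → Σnom=-51.260; wc +0.260/-0.450 → slack +1.561/-1.543; half-tol=0.355, Σhalf²=0.604050
  +E: nom +11.100 → Σnom=-40.160; wc +0.219/-0.050 → slack +1.780/-1.593; half-tol=0.135, Σhalf²=0.622140
  +F: nom +36.400 → Σnom=-3.760; wc +0.020/-0.380 → slack +1.800/-1.973; half-tol=0.200, Σhalf²=0.662140
  -G: nom -48.150 → Σnom=-51.910; wc +0.180/-0.400 → slack +1.980/-2.373; half-tol=0.290, Σhalf²=0.746240
  -H: nom -39.500 → Σnom=-91.410; wc +0.450/-0.450 → slack +2.430/-2.823; half-tol=0.450, Σhalf²=0.948740
  -I: nom -42.710 → Σnom=-134.120; wc +0.410/-0.306 → slack +2.840/-3.129; half-tol=0.358, Σhalf²=1.076904
Nominal = -134.120. Worst-case = [-134.120 - 3.129, -134.120 + 2.840] = [-137.249, -131.280]. RSS = √1.076904 = 1.038.

nominal=-134.120 wc=[-137.249,-131.280] rss=1.038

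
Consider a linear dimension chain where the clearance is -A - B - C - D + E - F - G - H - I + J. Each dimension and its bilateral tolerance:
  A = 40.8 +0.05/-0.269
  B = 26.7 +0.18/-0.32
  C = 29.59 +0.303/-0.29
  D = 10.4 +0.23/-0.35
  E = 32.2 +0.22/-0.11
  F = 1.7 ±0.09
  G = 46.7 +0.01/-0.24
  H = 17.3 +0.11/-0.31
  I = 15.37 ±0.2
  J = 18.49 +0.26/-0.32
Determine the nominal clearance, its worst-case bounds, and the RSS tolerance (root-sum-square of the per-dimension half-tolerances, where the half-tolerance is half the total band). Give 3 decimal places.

Stack each dimension's contribution:
  -A: nom -40.800 → Σnom=-40.800; wc +0.269/-0.050 → slack +0.269/-0.050; half-tol=0.160, Σhalf²=0.025440
  -B: nom -26.700 → Σnom=-67.500; wc +0.320/-0.180 → slack +0.589/-0.230; half-tol=0.250, Σhalf²=0.087940
  -C: nom -29.590 → Σnom=-97.090; wc +0.290/-0.303 → slack +0.879/-0.533; half-tol=0.296, Σhalf²=0.175852
  -D: nom -10.400 → Σnom=-107.490; wc +0.350/-0.230 → slack +1.229/-0.763; half-tol=0.290, Σhalf²=0.259952
  +E: nom +32.200 → Σnom=-75.290; wc +0.220/-0.110 → slack +1.449/-0.873; half-tol=0.165, Σhalf²=0.287177
  -F: nom -1.700 → Σnom=-76.990; wc +0.090/-0.090 → slack +1.539/-0.963; half-tol=0.090, Σhalf²=0.295277
  -G: nom -46.700 → Σnom=-123.690; wc +0.240/-0.010 → slack +1.779/-0.973; half-tol=0.125, Σhalf²=0.310902
  -H: nom -17.300 → Σnom=-140.990; wc +0.310/-0.110 → slack +2.089/-1.083; half-tol=0.210, Σhalf²=0.355002
  -I: nom -15.370 → Σnom=-156.360; wc +0.200/-0.200 → slack +2.289/-1.283; half-tol=0.200, Σhalf²=0.395002
  +J: nom +18.490 → Σnom=-137.870; wc +0.260/-0.320 → slack +2.549/-1.603; half-tol=0.290, Σhalf²=0.479102
Nominal = -137.870. Worst-case = [-137.870 - 1.603, -137.870 + 2.549] = [-139.473, -135.321]. RSS = √0.479102 = 0.692.

nominal=-137.870 wc=[-139.473,-135.321] rss=0.692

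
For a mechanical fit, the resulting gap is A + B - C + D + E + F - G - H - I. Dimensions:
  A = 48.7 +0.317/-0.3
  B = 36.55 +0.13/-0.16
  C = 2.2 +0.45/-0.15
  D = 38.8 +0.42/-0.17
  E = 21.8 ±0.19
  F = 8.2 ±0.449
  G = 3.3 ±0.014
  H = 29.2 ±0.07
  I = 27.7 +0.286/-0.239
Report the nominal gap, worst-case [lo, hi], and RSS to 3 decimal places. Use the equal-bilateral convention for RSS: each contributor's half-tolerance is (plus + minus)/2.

nominal=91.650 wc=[89.561,93.629] rss=0.778

Stack each dimension's contribution:
  +A: nom +48.700 → Σnom=48.700; wc +0.317/-0.300 → slack +0.317/-0.300; half-tol=0.308, Σhalf²=0.095172
  +B: nom +36.550 → Σnom=85.250; wc +0.130/-0.160 → slack +0.447/-0.460; half-tol=0.145, Σhalf²=0.116197
  -C: nom -2.200 → Σnom=83.050; wc +0.150/-0.450 → slack +0.597/-0.910; half-tol=0.300, Σhalf²=0.206197
  +D: nom +38.800 → Σnom=121.850; wc +0.420/-0.170 → slack +1.017/-1.080; half-tol=0.295, Σhalf²=0.293222
  +E: nom +21.800 → Σnom=143.650; wc +0.190/-0.190 → slack +1.207/-1.270; half-tol=0.190, Σhalf²=0.329322
  +F: nom +8.200 → Σnom=151.850; wc +0.449/-0.449 → slack +1.656/-1.719; half-tol=0.449, Σhalf²=0.530923
  -G: nom -3.300 → Σnom=148.550; wc +0.014/-0.014 → slack +1.670/-1.733; half-tol=0.014, Σhalf²=0.531119
  -H: nom -29.200 → Σnom=119.350; wc +0.070/-0.070 → slack +1.740/-1.803; half-tol=0.070, Σhalf²=0.536019
  -I: nom -27.700 → Σnom=91.650; wc +0.239/-0.286 → slack +1.979/-2.089; half-tol=0.262, Σhalf²=0.604926
Nominal = 91.650. Worst-case = [91.650 - 2.089, 91.650 + 1.979] = [89.561, 93.629]. RSS = √0.604926 = 0.778.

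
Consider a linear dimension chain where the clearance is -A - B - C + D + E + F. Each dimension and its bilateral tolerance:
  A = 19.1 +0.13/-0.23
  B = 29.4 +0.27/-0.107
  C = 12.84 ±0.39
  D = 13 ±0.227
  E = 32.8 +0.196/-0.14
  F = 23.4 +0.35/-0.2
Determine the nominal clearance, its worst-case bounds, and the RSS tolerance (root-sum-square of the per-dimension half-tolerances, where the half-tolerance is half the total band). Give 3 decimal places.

nominal=7.860 wc=[6.503,9.360] rss=0.613

Stack each dimension's contribution:
  -A: nom -19.100 → Σnom=-19.100; wc +0.230/-0.130 → slack +0.230/-0.130; half-tol=0.180, Σhalf²=0.032400
  -B: nom -29.400 → Σnom=-48.500; wc +0.107/-0.270 → slack +0.337/-0.400; half-tol=0.189, Σhalf²=0.067932
  -C: nom -12.840 → Σnom=-61.340; wc +0.390/-0.390 → slack +0.727/-0.790; half-tol=0.390, Σhalf²=0.220032
  +D: nom +13.000 → Σnom=-48.340; wc +0.227/-0.227 → slack +0.954/-1.017; half-tol=0.227, Σhalf²=0.271561
  +E: nom +32.800 → Σnom=-15.540; wc +0.196/-0.140 → slack +1.150/-1.157; half-tol=0.168, Σhalf²=0.299785
  +F: nom +23.400 → Σnom=7.860; wc +0.350/-0.200 → slack +1.500/-1.357; half-tol=0.275, Σhalf²=0.375410
Nominal = 7.860. Worst-case = [7.860 - 1.357, 7.860 + 1.500] = [6.503, 9.360]. RSS = √0.375410 = 0.613.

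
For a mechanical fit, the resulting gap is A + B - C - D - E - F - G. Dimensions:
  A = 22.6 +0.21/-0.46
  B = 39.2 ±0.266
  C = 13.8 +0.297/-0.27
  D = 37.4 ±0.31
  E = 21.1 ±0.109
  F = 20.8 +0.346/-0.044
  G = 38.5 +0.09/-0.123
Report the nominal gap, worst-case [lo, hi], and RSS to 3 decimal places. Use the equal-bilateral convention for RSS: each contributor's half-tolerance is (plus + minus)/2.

Stack each dimension's contribution:
  +A: nom +22.600 → Σnom=22.600; wc +0.210/-0.460 → slack +0.210/-0.460; half-tol=0.335, Σhalf²=0.112225
  +B: nom +39.200 → Σnom=61.800; wc +0.266/-0.266 → slack +0.476/-0.726; half-tol=0.266, Σhalf²=0.182981
  -C: nom -13.800 → Σnom=48.000; wc +0.270/-0.297 → slack +0.746/-1.023; half-tol=0.283, Σhalf²=0.263353
  -D: nom -37.400 → Σnom=10.600; wc +0.310/-0.310 → slack +1.056/-1.333; half-tol=0.310, Σhalf²=0.359453
  -E: nom -21.100 → Σnom=-10.500; wc +0.109/-0.109 → slack +1.165/-1.442; half-tol=0.109, Σhalf²=0.371334
  -F: nom -20.800 → Σnom=-31.300; wc +0.044/-0.346 → slack +1.209/-1.788; half-tol=0.195, Σhalf²=0.409359
  -G: nom -38.500 → Σnom=-69.800; wc +0.123/-0.090 → slack +1.332/-1.878; half-tol=0.106, Σhalf²=0.420702
Nominal = -69.800. Worst-case = [-69.800 - 1.878, -69.800 + 1.332] = [-71.678, -68.468]. RSS = √0.420702 = 0.649.

nominal=-69.800 wc=[-71.678,-68.468] rss=0.649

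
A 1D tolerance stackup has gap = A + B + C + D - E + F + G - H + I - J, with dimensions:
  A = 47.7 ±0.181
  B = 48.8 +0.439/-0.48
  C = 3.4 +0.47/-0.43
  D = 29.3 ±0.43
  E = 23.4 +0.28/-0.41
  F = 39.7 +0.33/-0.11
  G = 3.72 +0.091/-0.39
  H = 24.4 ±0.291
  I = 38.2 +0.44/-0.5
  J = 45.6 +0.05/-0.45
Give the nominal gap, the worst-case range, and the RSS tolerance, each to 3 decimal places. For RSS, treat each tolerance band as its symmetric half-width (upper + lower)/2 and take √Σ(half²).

nominal=117.420 wc=[114.278,120.952] rss=1.107

Stack each dimension's contribution:
  +A: nom +47.700 → Σnom=47.700; wc +0.181/-0.181 → slack +0.181/-0.181; half-tol=0.181, Σhalf²=0.032761
  +B: nom +48.800 → Σnom=96.500; wc +0.439/-0.480 → slack +0.620/-0.661; half-tol=0.460, Σhalf²=0.243901
  +C: nom +3.400 → Σnom=99.900; wc +0.470/-0.430 → slack +1.090/-1.091; half-tol=0.450, Σhalf²=0.446401
  +D: nom +29.300 → Σnom=129.200; wc +0.430/-0.430 → slack +1.520/-1.521; half-tol=0.430, Σhalf²=0.631301
  -E: nom -23.400 → Σnom=105.800; wc +0.410/-0.280 → slack +1.930/-1.801; half-tol=0.345, Σhalf²=0.750326
  +F: nom +39.700 → Σnom=145.500; wc +0.330/-0.110 → slack +2.260/-1.911; half-tol=0.220, Σhalf²=0.798726
  +G: nom +3.720 → Σnom=149.220; wc +0.091/-0.390 → slack +2.351/-2.301; half-tol=0.240, Σhalf²=0.856566
  -H: nom -24.400 → Σnom=124.820; wc +0.291/-0.291 → slack +2.642/-2.592; half-tol=0.291, Σhalf²=0.941247
  +I: nom +38.200 → Σnom=163.020; wc +0.440/-0.500 → slack +3.082/-3.092; half-tol=0.470, Σhalf²=1.162147
  -J: nom -45.600 → Σnom=117.420; wc +0.450/-0.050 → slack +3.532/-3.142; half-tol=0.250, Σhalf²=1.224647
Nominal = 117.420. Worst-case = [117.420 - 3.142, 117.420 + 3.532] = [114.278, 120.952]. RSS = √1.224647 = 1.107.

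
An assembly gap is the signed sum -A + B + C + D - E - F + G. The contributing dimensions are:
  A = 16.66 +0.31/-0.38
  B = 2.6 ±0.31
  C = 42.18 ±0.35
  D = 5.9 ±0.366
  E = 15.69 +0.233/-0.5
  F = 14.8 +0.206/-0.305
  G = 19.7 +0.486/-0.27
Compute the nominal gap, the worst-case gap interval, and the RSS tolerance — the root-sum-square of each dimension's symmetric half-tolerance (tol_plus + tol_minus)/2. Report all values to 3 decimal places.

Stack each dimension's contribution:
  -A: nom -16.660 → Σnom=-16.660; wc +0.380/-0.310 → slack +0.380/-0.310; half-tol=0.345, Σhalf²=0.119025
  +B: nom +2.600 → Σnom=-14.060; wc +0.310/-0.310 → slack +0.690/-0.620; half-tol=0.310, Σhalf²=0.215125
  +C: nom +42.180 → Σnom=28.120; wc +0.350/-0.350 → slack +1.040/-0.970; half-tol=0.350, Σhalf²=0.337625
  +D: nom +5.900 → Σnom=34.020; wc +0.366/-0.366 → slack +1.406/-1.336; half-tol=0.366, Σhalf²=0.471581
  -E: nom -15.690 → Σnom=18.330; wc +0.500/-0.233 → slack +1.906/-1.569; half-tol=0.366, Σhalf²=0.605903
  -F: nom -14.800 → Σnom=3.530; wc +0.305/-0.206 → slack +2.211/-1.775; half-tol=0.256, Σhalf²=0.671183
  +G: nom +19.700 → Σnom=23.230; wc +0.486/-0.270 → slack +2.697/-2.045; half-tol=0.378, Σhalf²=0.814067
Nominal = 23.230. Worst-case = [23.230 - 2.045, 23.230 + 2.697] = [21.185, 25.927]. RSS = √0.814067 = 0.902.

nominal=23.230 wc=[21.185,25.927] rss=0.902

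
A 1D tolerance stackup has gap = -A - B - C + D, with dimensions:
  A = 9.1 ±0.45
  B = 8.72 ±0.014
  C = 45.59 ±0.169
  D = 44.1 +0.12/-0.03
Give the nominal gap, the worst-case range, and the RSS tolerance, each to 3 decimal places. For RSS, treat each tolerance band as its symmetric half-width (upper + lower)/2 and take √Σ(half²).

nominal=-19.310 wc=[-19.973,-18.557] rss=0.487

Stack each dimension's contribution:
  -A: nom -9.100 → Σnom=-9.100; wc +0.450/-0.450 → slack +0.450/-0.450; half-tol=0.450, Σhalf²=0.202500
  -B: nom -8.720 → Σnom=-17.820; wc +0.014/-0.014 → slack +0.464/-0.464; half-tol=0.014, Σhalf²=0.202696
  -C: nom -45.590 → Σnom=-63.410; wc +0.169/-0.169 → slack +0.633/-0.633; half-tol=0.169, Σhalf²=0.231257
  +D: nom +44.100 → Σnom=-19.310; wc +0.120/-0.030 → slack +0.753/-0.663; half-tol=0.075, Σhalf²=0.236882
Nominal = -19.310. Worst-case = [-19.310 - 0.663, -19.310 + 0.753] = [-19.973, -18.557]. RSS = √0.236882 = 0.487.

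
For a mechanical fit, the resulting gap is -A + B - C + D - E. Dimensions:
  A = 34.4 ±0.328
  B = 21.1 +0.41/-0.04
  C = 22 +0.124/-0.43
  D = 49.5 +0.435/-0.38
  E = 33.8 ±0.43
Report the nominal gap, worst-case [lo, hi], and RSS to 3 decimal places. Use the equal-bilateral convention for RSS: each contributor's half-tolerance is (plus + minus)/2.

Stack each dimension's contribution:
  -A: nom -34.400 → Σnom=-34.400; wc +0.328/-0.328 → slack +0.328/-0.328; half-tol=0.328, Σhalf²=0.107584
  +B: nom +21.100 → Σnom=-13.300; wc +0.410/-0.040 → slack +0.738/-0.368; half-tol=0.225, Σhalf²=0.158209
  -C: nom -22.000 → Σnom=-35.300; wc +0.430/-0.124 → slack +1.168/-0.492; half-tol=0.277, Σhalf²=0.234938
  +D: nom +49.500 → Σnom=14.200; wc +0.435/-0.380 → slack +1.603/-0.872; half-tol=0.407, Σhalf²=0.400994
  -E: nom -33.800 → Σnom=-19.600; wc +0.430/-0.430 → slack +2.033/-1.302; half-tol=0.430, Σhalf²=0.585894
Nominal = -19.600. Worst-case = [-19.600 - 1.302, -19.600 + 2.033] = [-20.902, -17.567]. RSS = √0.585894 = 0.765.

nominal=-19.600 wc=[-20.902,-17.567] rss=0.765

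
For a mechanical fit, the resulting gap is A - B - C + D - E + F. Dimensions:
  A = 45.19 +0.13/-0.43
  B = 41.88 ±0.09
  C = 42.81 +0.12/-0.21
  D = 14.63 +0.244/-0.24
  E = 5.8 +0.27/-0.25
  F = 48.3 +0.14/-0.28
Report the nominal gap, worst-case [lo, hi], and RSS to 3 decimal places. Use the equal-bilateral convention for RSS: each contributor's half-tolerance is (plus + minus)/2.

Stack each dimension's contribution:
  +A: nom +45.190 → Σnom=45.190; wc +0.130/-0.430 → slack +0.130/-0.430; half-tol=0.280, Σhalf²=0.078400
  -B: nom -41.880 → Σnom=3.310; wc +0.090/-0.090 → slack +0.220/-0.520; half-tol=0.090, Σhalf²=0.086500
  -C: nom -42.810 → Σnom=-39.500; wc +0.210/-0.120 → slack +0.430/-0.640; half-tol=0.165, Σhalf²=0.113725
  +D: nom +14.630 → Σnom=-24.870; wc +0.244/-0.240 → slack +0.674/-0.880; half-tol=0.242, Σhalf²=0.172289
  -E: nom -5.800 → Σnom=-30.670; wc +0.250/-0.270 → slack +0.924/-1.150; half-tol=0.260, Σhalf²=0.239889
  +F: nom +48.300 → Σnom=17.630; wc +0.140/-0.280 → slack +1.064/-1.430; half-tol=0.210, Σhalf²=0.283989
Nominal = 17.630. Worst-case = [17.630 - 1.430, 17.630 + 1.064] = [16.200, 18.694]. RSS = √0.283989 = 0.533.

nominal=17.630 wc=[16.200,18.694] rss=0.533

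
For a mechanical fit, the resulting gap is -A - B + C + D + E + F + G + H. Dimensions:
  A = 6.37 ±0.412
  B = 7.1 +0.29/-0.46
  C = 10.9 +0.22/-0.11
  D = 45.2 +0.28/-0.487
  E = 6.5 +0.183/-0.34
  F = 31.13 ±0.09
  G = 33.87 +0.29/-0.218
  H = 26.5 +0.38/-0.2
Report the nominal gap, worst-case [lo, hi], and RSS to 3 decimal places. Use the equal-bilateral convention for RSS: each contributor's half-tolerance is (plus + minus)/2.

Stack each dimension's contribution:
  -A: nom -6.370 → Σnom=-6.370; wc +0.412/-0.412 → slack +0.412/-0.412; half-tol=0.412, Σhalf²=0.169744
  -B: nom -7.100 → Σnom=-13.470; wc +0.460/-0.290 → slack +0.872/-0.702; half-tol=0.375, Σhalf²=0.310369
  +C: nom +10.900 → Σnom=-2.570; wc +0.220/-0.110 → slack +1.092/-0.812; half-tol=0.165, Σhalf²=0.337594
  +D: nom +45.200 → Σnom=42.630; wc +0.280/-0.487 → slack +1.372/-1.299; half-tol=0.384, Σhalf²=0.484666
  +E: nom +6.500 → Σnom=49.130; wc +0.183/-0.340 → slack +1.555/-1.639; half-tol=0.262, Σhalf²=0.553049
  +F: nom +31.130 → Σnom=80.260; wc +0.090/-0.090 → slack +1.645/-1.729; half-tol=0.090, Σhalf²=0.561149
  +G: nom +33.870 → Σnom=114.130; wc +0.290/-0.218 → slack +1.935/-1.947; half-tol=0.254, Σhalf²=0.625665
  +H: nom +26.500 → Σnom=140.630; wc +0.380/-0.200 → slack +2.315/-2.147; half-tol=0.290, Σhalf²=0.709765
Nominal = 140.630. Worst-case = [140.630 - 2.147, 140.630 + 2.315] = [138.483, 142.945]. RSS = √0.709765 = 0.842.

nominal=140.630 wc=[138.483,142.945] rss=0.842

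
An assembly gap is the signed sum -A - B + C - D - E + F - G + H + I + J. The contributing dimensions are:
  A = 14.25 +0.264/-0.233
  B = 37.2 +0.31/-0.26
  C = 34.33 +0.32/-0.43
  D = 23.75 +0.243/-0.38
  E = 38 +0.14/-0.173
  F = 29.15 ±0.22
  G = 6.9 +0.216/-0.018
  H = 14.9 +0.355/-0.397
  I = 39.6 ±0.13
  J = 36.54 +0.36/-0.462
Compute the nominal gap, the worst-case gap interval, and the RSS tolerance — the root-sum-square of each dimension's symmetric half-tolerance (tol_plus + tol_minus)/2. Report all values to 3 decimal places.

nominal=34.420 wc=[31.608,36.869] rss=0.891

Stack each dimension's contribution:
  -A: nom -14.250 → Σnom=-14.250; wc +0.233/-0.264 → slack +0.233/-0.264; half-tol=0.248, Σhalf²=0.061752
  -B: nom -37.200 → Σnom=-51.450; wc +0.260/-0.310 → slack +0.493/-0.574; half-tol=0.285, Σhalf²=0.142977
  +C: nom +34.330 → Σnom=-17.120; wc +0.320/-0.430 → slack +0.813/-1.004; half-tol=0.375, Σhalf²=0.283602
  -D: nom -23.750 → Σnom=-40.870; wc +0.380/-0.243 → slack +1.193/-1.247; half-tol=0.311, Σhalf²=0.380635
  -E: nom -38.000 → Σnom=-78.870; wc +0.173/-0.140 → slack +1.366/-1.387; half-tol=0.157, Σhalf²=0.405127
  +F: nom +29.150 → Σnom=-49.720; wc +0.220/-0.220 → slack +1.586/-1.607; half-tol=0.220, Σhalf²=0.453527
  -G: nom -6.900 → Σnom=-56.620; wc +0.018/-0.216 → slack +1.604/-1.823; half-tol=0.117, Σhalf²=0.467216
  +H: nom +14.900 → Σnom=-41.720; wc +0.355/-0.397 → slack +1.959/-2.220; half-tol=0.376, Σhalf²=0.608592
  +I: nom +39.600 → Σnom=-2.120; wc +0.130/-0.130 → slack +2.089/-2.350; half-tol=0.130, Σhalf²=0.625492
  +J: nom +36.540 → Σnom=34.420; wc +0.360/-0.462 → slack +2.449/-2.812; half-tol=0.411, Σhalf²=0.794413
Nominal = 34.420. Worst-case = [34.420 - 2.812, 34.420 + 2.449] = [31.608, 36.869]. RSS = √0.794413 = 0.891.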